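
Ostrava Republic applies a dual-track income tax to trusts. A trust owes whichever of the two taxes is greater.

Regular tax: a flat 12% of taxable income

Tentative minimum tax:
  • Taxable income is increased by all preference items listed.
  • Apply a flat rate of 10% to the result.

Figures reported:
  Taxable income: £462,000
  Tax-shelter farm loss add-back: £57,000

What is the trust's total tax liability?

£55,440

Regular tax:
  £462,000 × 12% = £55,440

Tentative minimum tax:
  Adjusted income: £462,000 + £57,000 = £519,000
  £519,000 × 10% = £51,900

£55,440 > £51,900, so the regular tax governs.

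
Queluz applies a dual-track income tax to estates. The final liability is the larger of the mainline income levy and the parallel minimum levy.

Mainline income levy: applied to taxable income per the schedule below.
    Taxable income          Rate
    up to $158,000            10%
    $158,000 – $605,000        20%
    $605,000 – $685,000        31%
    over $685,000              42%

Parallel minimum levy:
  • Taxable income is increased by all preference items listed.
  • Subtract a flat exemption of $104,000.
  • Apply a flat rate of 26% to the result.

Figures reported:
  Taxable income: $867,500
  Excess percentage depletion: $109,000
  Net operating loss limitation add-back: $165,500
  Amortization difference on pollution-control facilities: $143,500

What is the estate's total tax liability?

$307,190

Parallel minimum levy:
  Adjusted income: $867,500 + $109,000 + $165,500 + $143,500 = $1,285,500
  Less exemption $104,000 → base $1,181,500
  $1,181,500 × 26% = $307,190

Mainline income levy:
  $158,000 × 10% = $15,800
  $447,000 × 20% = $89,400
  $80,000 × 31% = $24,800
  $182,500 × 42% = $76,650
  → $206,650

$307,190 > $206,650, so the parallel minimum levy is the binding amount.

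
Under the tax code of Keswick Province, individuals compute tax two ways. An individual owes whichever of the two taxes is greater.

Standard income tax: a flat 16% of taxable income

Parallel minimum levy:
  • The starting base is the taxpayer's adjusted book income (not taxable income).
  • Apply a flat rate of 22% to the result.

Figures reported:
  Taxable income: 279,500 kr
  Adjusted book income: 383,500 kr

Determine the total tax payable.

84,370 kr

Parallel minimum levy:
  Base (adjusted book income): 383,500 kr
  383,500 kr × 22% = 84,370 kr

Standard income tax:
  279,500 kr × 16% = 44,720 kr

84,370 kr > 44,720 kr, so the parallel minimum levy is the binding amount.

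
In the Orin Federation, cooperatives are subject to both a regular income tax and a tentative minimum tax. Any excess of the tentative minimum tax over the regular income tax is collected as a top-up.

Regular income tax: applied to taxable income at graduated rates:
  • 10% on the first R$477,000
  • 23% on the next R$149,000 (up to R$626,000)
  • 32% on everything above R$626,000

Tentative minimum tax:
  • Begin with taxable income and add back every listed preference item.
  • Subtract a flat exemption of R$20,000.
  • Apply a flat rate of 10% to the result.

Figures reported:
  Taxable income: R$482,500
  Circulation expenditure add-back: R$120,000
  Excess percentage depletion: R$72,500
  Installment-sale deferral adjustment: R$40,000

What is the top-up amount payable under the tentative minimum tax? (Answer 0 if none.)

R$20,535

Regular income tax:
  R$477,000 × 10% = R$47,700
  R$5,500 × 23% = R$1,265
  → R$48,965

Tentative minimum tax:
  Adjusted income: R$482,500 + R$120,000 + R$72,500 + R$40,000 = R$715,000
  Less exemption R$20,000 → base R$695,000
  R$695,000 × 10% = R$69,500

Excess of tentative minimum tax over regular income tax: R$69,500 − R$48,965 = R$20,535.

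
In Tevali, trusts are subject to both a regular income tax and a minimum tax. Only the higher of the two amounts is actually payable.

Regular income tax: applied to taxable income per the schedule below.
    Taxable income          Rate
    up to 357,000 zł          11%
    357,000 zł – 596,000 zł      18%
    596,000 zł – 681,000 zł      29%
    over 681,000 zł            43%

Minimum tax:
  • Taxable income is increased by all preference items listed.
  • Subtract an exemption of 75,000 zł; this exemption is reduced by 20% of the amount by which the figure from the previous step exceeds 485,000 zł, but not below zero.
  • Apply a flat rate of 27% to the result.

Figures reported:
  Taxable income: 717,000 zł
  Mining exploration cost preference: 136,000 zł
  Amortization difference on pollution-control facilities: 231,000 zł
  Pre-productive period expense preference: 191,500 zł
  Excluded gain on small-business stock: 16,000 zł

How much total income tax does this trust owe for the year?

Minimum tax:
  Adjusted income: 717,000 zł + 136,000 zł + 231,000 zł + 191,500 zł + 16,000 zł = 1,291,500 zł
  Exemption: 20% × (1,291,500 zł − 485,000 zł) = 161,300 zł ≥ 75,000 zł, so the exemption is fully phased out
  Base: 1,291,500 zł − 0 zł = 1,291,500 zł
  1,291,500 zł × 27% = 348,705 zł

Regular income tax:
  357,000 zł × 11% = 39,270 zł
  239,000 zł × 18% = 43,020 zł
  85,000 zł × 29% = 24,650 zł
  36,000 zł × 43% = 15,480 zł
  → 122,420 zł

348,705 zł > 122,420 zł, so the minimum tax is the binding amount.

348,705 zł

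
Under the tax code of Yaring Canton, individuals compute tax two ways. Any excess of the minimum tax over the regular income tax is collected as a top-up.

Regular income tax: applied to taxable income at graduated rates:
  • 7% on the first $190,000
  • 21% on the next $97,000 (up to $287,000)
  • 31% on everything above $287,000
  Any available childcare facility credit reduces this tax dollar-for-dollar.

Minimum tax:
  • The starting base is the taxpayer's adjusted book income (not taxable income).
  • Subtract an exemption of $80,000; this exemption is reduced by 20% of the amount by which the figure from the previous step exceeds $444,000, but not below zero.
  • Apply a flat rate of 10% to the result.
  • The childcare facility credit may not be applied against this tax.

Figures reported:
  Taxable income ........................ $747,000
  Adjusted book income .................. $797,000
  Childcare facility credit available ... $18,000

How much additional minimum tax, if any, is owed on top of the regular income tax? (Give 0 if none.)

$0

Regular income tax:
  $190,000 × 7% = $13,300
  $97,000 × 21% = $20,370
  $460,000 × 31% = $142,600
  → $176,270
  Less childcare facility credit $18,000 → $158,270

Minimum tax:
  Base (adjusted book income): $797,000
  Exemption: $80,000 − 20% × ($797,000 − $444,000) = $80,000 − $70,600 = $9,400
  Base: $797,000 − $9,400 = $787,600
  $787,600 × 10% = $78,760

$78,760 ≤ $158,270, so no add-on is due.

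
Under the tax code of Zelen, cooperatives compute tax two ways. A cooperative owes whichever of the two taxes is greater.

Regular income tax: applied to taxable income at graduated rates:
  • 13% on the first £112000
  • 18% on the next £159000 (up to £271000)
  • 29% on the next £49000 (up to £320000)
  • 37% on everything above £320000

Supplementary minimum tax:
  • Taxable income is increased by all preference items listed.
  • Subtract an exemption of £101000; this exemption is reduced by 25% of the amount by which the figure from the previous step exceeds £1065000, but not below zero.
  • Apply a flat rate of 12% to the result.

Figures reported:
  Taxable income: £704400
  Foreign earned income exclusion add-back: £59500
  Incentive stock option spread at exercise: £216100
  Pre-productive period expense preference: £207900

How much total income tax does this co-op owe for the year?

Supplementary minimum tax:
  Adjusted income: £704400 + £59500 + £216100 + £207900 = £1187900
  Exemption: £101000 − 25% × (£1187900 − £1065000) = £101000 − £30725 = £70275
  Base: £1187900 − £70275 = £1117625
  £1117625 × 12% = £134115

Regular income tax:
  £112000 × 13% = £14560
  £159000 × 18% = £28620
  £49000 × 29% = £14210
  £384400 × 37% = £142228
  → £199618

£199618 > £134115, so the regular income tax governs.

£199618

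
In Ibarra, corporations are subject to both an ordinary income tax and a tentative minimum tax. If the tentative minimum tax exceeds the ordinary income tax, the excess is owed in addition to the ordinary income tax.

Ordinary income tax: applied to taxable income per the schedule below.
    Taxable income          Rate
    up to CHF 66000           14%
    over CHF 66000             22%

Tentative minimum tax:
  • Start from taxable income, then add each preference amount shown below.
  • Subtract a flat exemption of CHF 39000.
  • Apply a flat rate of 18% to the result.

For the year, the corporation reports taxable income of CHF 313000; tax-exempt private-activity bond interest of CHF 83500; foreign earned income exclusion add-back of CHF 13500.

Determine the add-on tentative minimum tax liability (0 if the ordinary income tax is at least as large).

CHF 3200

Ordinary income tax:
  CHF 66000 × 14% = CHF 9240
  CHF 247000 × 22% = CHF 54340
  → CHF 63580

Tentative minimum tax:
  Adjusted income: CHF 313000 + CHF 83500 + CHF 13500 = CHF 410000
  Less exemption CHF 39000 → base CHF 371000
  CHF 371000 × 18% = CHF 66780

Excess of tentative minimum tax over ordinary income tax: CHF 66780 − CHF 63580 = CHF 3200.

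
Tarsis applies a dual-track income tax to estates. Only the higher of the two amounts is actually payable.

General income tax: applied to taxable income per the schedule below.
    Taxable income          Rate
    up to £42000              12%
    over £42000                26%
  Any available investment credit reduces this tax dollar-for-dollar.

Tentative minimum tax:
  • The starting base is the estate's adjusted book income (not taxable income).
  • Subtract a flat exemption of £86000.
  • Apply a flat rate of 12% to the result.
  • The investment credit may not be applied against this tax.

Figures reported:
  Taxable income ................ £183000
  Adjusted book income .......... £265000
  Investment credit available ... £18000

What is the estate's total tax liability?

£23700

General income tax:
  £42000 × 12% = £5040
  £141000 × 26% = £36660
  → £41700
  Less investment credit £18000 → £23700

Tentative minimum tax:
  Base (adjusted book income): £265000
  Less exemption £86000 → base £179000
  £179000 × 12% = £21480

£23700 > £21480, so the general income tax governs.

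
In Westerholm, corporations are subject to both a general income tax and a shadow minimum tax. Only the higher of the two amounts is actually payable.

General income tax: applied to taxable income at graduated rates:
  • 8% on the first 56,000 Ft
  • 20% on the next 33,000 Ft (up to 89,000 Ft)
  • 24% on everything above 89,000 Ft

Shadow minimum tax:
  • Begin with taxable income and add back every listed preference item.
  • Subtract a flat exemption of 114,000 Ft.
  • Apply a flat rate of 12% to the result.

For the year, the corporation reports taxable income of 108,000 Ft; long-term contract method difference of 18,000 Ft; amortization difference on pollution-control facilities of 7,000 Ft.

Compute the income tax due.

Shadow minimum tax:
  Adjusted income: 108,000 Ft + 18,000 Ft + 7,000 Ft = 133,000 Ft
  Less exemption 114,000 Ft → base 19,000 Ft
  19,000 Ft × 12% = 2,280 Ft

General income tax:
  56,000 Ft × 8% = 4,480 Ft
  33,000 Ft × 20% = 6,600 Ft
  19,000 Ft × 24% = 4,560 Ft
  → 15,640 Ft

15,640 Ft > 2,280 Ft, so the general income tax governs.

15,640 Ft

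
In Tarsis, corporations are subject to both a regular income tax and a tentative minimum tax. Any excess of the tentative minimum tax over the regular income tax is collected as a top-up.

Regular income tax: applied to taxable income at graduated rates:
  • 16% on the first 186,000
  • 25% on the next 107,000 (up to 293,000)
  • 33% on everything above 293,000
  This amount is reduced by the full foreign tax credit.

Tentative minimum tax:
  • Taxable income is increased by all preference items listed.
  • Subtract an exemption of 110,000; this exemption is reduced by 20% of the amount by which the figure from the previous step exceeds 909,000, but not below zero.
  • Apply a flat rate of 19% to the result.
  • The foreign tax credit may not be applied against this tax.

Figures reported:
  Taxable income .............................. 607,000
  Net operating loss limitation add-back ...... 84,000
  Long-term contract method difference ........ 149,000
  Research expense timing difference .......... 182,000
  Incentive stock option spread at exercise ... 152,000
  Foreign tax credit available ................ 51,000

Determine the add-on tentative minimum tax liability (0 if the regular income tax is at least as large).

Tentative minimum tax:
  Adjusted income: 607,000 + 84,000 + 149,000 + 182,000 + 152,000 = 1,174,000
  Exemption: 110,000 − 20% × (1,174,000 − 909,000) = 110,000 − 53,000 = 57,000
  Base: 1,174,000 − 57,000 = 1,117,000
  1,117,000 × 19% = 212,230

Regular income tax:
  186,000 × 16% = 29,760
  107,000 × 25% = 26,750
  314,000 × 33% = 103,620
  → 160,130
  Less foreign tax credit 51,000 → 109,130

Excess of tentative minimum tax over regular income tax: 212,230 − 109,130 = 103,100.

103,100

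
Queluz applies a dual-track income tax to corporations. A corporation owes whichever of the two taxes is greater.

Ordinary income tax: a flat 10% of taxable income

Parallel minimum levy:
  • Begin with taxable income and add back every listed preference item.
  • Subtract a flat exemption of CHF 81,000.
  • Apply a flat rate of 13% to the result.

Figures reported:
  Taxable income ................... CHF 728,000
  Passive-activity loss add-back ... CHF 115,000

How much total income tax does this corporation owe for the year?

CHF 99,060

Parallel minimum levy:
  Adjusted income: CHF 728,000 + CHF 115,000 = CHF 843,000
  Less exemption CHF 81,000 → base CHF 762,000
  CHF 762,000 × 13% = CHF 99,060

Ordinary income tax:
  CHF 728,000 × 10% = CHF 72,800

CHF 99,060 > CHF 72,800, so the parallel minimum levy is the binding amount.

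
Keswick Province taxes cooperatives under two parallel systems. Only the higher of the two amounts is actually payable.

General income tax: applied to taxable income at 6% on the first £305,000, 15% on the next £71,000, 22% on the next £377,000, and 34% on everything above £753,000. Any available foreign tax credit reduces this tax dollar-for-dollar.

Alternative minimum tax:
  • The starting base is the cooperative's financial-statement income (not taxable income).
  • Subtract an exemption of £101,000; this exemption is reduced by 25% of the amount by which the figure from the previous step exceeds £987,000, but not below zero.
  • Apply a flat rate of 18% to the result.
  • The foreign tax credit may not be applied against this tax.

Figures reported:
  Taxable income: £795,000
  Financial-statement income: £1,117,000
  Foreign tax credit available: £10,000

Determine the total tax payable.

Alternative minimum tax:
  Base (financial-statement income): £1,117,000
  Exemption: £101,000 − 25% × (£1,117,000 − £987,000) = £101,000 − £32,500 = £68,500
  Base: £1,117,000 − £68,500 = £1,048,500
  £1,048,500 × 18% = £188,730

General income tax:
  £305,000 × 6% = £18,300
  £71,000 × 15% = £10,650
  £377,000 × 22% = £82,940
  £42,000 × 34% = £14,280
  → £126,170
  Less foreign tax credit £10,000 → £116,170

£188,730 > £116,170, so the alternative minimum tax is the binding amount.

£188,730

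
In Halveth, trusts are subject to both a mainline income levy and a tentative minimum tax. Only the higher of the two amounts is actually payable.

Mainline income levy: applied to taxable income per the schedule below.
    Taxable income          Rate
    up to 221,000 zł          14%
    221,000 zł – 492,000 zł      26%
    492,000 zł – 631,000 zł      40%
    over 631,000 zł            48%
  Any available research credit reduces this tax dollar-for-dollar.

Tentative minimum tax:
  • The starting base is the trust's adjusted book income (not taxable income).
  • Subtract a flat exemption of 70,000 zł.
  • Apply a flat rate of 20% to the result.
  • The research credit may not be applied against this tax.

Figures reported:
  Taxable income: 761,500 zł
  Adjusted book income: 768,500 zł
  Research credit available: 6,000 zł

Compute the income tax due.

Tentative minimum tax:
  Base (adjusted book income): 768,500 zł
  Less exemption 70,000 zł → base 698,500 zł
  698,500 zł × 20% = 139,700 zł

Mainline income levy:
  221,000 zł × 14% = 30,940 zł
  271,000 zł × 26% = 70,460 zł
  139,000 zł × 40% = 55,600 zł
  130,500 zł × 48% = 62,640 zł
  → 219,640 zł
  Less research credit 6,000 zł → 213,640 zł

213,640 zł > 139,700 zł, so the mainline income levy governs.

213,640 zł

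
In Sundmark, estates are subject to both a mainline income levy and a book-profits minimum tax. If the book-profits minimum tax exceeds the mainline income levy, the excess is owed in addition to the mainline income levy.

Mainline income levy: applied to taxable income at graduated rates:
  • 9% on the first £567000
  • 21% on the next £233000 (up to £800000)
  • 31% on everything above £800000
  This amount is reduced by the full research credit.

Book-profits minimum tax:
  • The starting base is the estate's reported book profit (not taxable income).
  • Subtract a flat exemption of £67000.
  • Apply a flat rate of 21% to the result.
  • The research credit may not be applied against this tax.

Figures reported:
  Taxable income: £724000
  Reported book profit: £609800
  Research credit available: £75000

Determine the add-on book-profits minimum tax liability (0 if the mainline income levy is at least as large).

£104988

Book-profits minimum tax:
  Base (reported book profit): £609800
  Less exemption £67000 → base £542800
  £542800 × 21% = £113988

Mainline income levy:
  £567000 × 9% = £51030
  £157000 × 21% = £32970
  → £84000
  Less research credit £75000 → £9000

Excess of book-profits minimum tax over mainline income levy: £113988 − £9000 = £104988.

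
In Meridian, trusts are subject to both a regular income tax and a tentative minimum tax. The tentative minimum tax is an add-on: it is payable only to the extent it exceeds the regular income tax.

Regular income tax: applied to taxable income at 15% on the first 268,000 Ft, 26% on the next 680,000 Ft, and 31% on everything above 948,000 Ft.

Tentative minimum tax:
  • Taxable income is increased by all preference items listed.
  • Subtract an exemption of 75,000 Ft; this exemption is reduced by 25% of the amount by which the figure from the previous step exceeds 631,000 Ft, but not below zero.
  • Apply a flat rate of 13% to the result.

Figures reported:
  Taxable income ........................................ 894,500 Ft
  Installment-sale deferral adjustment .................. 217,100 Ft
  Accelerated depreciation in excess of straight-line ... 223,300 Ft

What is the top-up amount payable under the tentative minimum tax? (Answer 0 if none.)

Regular income tax:
  268,000 Ft × 15% = 40,200 Ft
  626,500 Ft × 26% = 162,890 Ft
  → 203,090 Ft

Tentative minimum tax:
  Adjusted income: 894,500 Ft + 217,100 Ft + 223,300 Ft = 1,334,900 Ft
  Exemption: 25% × (1,334,900 Ft − 631,000 Ft) = 175,975 Ft ≥ 75,000 Ft, so the exemption is fully phased out
  Base: 1,334,900 Ft − 0 Ft = 1,334,900 Ft
  1,334,900 Ft × 13% = 173,537 Ft

173,537 Ft ≤ 203,090 Ft, so no add-on is due.

0 Ft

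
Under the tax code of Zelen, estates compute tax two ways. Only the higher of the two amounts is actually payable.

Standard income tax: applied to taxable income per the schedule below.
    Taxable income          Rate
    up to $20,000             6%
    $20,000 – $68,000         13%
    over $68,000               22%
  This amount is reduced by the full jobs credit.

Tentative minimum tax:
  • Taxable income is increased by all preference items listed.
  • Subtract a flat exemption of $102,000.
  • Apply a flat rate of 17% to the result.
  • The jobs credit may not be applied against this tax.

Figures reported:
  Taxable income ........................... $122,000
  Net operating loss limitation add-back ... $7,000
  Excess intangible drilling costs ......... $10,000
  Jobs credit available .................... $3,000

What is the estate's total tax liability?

Tentative minimum tax:
  Adjusted income: $122,000 + $7,000 + $10,000 = $139,000
  Less exemption $102,000 → base $37,000
  $37,000 × 17% = $6,290

Standard income tax:
  $20,000 × 6% = $1,200
  $48,000 × 13% = $6,240
  $54,000 × 22% = $11,880
  → $19,320
  Less jobs credit $3,000 → $16,320

$16,320 > $6,290, so the standard income tax governs.

$16,320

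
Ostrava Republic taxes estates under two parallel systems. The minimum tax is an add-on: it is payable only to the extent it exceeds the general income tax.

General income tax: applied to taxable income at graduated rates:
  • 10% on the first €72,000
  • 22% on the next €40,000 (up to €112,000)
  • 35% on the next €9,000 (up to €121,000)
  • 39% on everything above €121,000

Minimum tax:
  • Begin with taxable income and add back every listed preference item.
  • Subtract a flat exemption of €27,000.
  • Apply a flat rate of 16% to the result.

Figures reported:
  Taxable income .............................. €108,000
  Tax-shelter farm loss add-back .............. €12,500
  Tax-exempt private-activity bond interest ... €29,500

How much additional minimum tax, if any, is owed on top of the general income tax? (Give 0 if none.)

€4,560

Minimum tax:
  Adjusted income: €108,000 + €12,500 + €29,500 = €150,000
  Less exemption €27,000 → base €123,000
  €123,000 × 16% = €19,680

General income tax:
  €72,000 × 10% = €7,200
  €36,000 × 22% = €7,920
  → €15,120

Excess of minimum tax over general income tax: €19,680 − €15,120 = €4,560.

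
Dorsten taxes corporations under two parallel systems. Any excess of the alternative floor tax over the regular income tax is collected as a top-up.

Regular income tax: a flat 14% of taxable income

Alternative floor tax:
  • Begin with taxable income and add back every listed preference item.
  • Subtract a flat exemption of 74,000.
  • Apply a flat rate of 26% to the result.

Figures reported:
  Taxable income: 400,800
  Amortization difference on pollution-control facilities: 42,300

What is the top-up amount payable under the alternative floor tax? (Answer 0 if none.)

39,854

Alternative floor tax:
  Adjusted income: 400,800 + 42,300 = 443,100
  Less exemption 74,000 → base 369,100
  369,100 × 26% = 95,966

Regular income tax:
  400,800 × 14% = 56,112

Excess of alternative floor tax over regular income tax: 95,966 − 56,112 = 39,854.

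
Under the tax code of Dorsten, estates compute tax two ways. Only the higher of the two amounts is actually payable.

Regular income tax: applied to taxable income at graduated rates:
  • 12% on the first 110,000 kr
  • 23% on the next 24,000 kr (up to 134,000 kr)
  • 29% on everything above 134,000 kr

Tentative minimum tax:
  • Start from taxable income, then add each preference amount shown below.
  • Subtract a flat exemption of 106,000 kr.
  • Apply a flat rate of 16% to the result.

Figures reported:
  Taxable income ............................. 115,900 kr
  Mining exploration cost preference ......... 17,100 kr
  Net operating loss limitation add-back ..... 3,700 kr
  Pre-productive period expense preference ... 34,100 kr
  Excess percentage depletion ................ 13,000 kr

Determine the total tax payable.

14,557 kr

Tentative minimum tax:
  Adjusted income: 115,900 kr + 17,100 kr + 3,700 kr + 34,100 kr + 13,000 kr = 183,800 kr
  Less exemption 106,000 kr → base 77,800 kr
  77,800 kr × 16% = 12,448 kr

Regular income tax:
  110,000 kr × 12% = 13,200 kr
  5,900 kr × 23% = 1,357 kr
  → 14,557 kr

14,557 kr > 12,448 kr, so the regular income tax governs.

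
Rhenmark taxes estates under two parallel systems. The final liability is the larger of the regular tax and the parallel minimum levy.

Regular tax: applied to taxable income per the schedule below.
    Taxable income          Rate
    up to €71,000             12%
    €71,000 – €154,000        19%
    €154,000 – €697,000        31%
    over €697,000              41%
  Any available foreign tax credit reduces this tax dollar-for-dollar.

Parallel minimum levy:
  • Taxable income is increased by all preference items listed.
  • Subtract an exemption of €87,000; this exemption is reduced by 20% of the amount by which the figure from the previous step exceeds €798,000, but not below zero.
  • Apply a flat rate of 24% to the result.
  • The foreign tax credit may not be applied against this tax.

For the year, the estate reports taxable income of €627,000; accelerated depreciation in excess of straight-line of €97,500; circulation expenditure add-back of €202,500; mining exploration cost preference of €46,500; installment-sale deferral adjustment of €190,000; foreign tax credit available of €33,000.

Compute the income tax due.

Parallel minimum levy:
  Adjusted income: €627,000 + €97,500 + €202,500 + €46,500 + €190,000 = €1,163,500
  Exemption: €87,000 − 20% × (€1,163,500 − €798,000) = €87,000 − €73,100 = €13,900
  Base: €1,163,500 − €13,900 = €1,149,600
  €1,149,600 × 24% = €275,904

Regular tax:
  €71,000 × 12% = €8,520
  €83,000 × 19% = €15,770
  €473,000 × 31% = €146,630
  → €170,920
  Less foreign tax credit €33,000 → €137,920

€275,904 > €137,920, so the parallel minimum levy is the binding amount.

€275,904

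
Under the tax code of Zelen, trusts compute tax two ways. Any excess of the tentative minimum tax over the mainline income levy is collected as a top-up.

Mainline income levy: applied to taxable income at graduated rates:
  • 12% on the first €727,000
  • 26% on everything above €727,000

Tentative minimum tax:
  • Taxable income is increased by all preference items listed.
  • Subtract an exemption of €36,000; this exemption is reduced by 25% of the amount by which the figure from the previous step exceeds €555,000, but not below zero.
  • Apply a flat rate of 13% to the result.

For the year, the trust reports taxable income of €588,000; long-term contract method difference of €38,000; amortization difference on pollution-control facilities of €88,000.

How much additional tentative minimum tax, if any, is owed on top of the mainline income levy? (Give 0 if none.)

Mainline income levy:
  €588,000 × 12% = €70,560

Tentative minimum tax:
  Adjusted income: €588,000 + €38,000 + €88,000 = €714,000
  Exemption: 25% × (€714,000 − €555,000) = €39,750 ≥ €36,000, so the exemption is fully phased out
  Base: €714,000 − €0 = €714,000
  €714,000 × 13% = €92,820

Excess of tentative minimum tax over mainline income levy: €92,820 − €70,560 = €22,260.

€22,260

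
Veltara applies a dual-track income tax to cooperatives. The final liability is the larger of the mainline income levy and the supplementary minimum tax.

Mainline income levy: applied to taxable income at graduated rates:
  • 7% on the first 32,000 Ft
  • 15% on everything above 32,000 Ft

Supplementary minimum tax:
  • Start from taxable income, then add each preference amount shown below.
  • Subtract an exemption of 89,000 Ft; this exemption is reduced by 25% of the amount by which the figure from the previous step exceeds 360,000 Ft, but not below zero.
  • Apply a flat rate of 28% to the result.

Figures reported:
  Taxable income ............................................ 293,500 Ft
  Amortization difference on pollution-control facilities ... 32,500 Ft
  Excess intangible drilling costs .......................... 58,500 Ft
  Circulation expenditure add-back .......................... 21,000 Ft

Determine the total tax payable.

Supplementary minimum tax:
  Adjusted income: 293,500 Ft + 32,500 Ft + 58,500 Ft + 21,000 Ft = 405,500 Ft
  Exemption: 89,000 Ft − 25% × (405,500 Ft − 360,000 Ft) = 89,000 Ft − 11,375 Ft = 77,625 Ft
  Base: 405,500 Ft − 77,625 Ft = 327,875 Ft
  327,875 Ft × 28% = 91,805 Ft

Mainline income levy:
  32,000 Ft × 7% = 2,240 Ft
  261,500 Ft × 15% = 39,225 Ft
  → 41,465 Ft

91,805 Ft > 41,465 Ft, so the supplementary minimum tax is the binding amount.

91,805 Ft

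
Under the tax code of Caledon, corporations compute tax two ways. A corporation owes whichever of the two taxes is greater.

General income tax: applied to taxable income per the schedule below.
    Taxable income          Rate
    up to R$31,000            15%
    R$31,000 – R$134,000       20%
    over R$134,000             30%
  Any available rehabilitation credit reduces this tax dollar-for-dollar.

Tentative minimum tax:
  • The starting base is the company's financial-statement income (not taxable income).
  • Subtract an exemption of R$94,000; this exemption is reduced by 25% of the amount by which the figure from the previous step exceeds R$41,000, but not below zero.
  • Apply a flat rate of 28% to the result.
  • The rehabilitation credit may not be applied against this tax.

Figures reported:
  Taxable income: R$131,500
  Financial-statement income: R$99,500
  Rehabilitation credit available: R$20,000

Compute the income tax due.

R$5,635

Tentative minimum tax:
  Base (financial-statement income): R$99,500
  Exemption: R$94,000 − 25% × (R$99,500 − R$41,000) = R$94,000 − R$14,625 = R$79,375
  Base: R$99,500 − R$79,375 = R$20,125
  R$20,125 × 28% = R$5,635

General income tax:
  R$31,000 × 15% = R$4,650
  R$100,500 × 20% = R$20,100
  → R$24,750
  Less rehabilitation credit R$20,000 → R$4,750

R$5,635 > R$4,750, so the tentative minimum tax is the binding amount.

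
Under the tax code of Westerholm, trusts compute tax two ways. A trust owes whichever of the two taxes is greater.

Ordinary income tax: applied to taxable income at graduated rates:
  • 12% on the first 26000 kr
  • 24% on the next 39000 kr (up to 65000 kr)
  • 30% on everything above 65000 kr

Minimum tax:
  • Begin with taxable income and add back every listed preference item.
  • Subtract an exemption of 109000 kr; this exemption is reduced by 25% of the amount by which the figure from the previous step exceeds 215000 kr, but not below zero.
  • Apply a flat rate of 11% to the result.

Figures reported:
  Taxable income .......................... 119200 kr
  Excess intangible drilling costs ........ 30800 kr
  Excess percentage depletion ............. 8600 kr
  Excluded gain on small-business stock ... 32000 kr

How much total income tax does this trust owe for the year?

Minimum tax:
  Adjusted income: 119200 kr + 30800 kr + 8600 kr + 32000 kr = 190600 kr
  Exemption: 190600 kr ≤ 215000 kr, so full 109000 kr applies
  Base: 190600 kr − 109000 kr = 81600 kr
  81600 kr × 11% = 8976 kr

Ordinary income tax:
  26000 kr × 12% = 3120 kr
  39000 kr × 24% = 9360 kr
  54200 kr × 30% = 16260 kr
  → 28740 kr

28740 kr > 8976 kr, so the ordinary income tax governs.

28740 kr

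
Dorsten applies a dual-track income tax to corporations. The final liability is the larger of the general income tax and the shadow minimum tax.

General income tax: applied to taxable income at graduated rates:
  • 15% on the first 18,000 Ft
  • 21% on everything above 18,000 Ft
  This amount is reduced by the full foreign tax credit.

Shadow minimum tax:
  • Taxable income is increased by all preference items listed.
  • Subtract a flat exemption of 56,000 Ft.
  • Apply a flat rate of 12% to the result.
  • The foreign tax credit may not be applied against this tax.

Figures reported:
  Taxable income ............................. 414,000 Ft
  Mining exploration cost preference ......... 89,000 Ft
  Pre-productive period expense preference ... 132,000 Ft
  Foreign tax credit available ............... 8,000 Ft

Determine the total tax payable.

77,860 Ft

Shadow minimum tax:
  Adjusted income: 414,000 Ft + 89,000 Ft + 132,000 Ft = 635,000 Ft
  Less exemption 56,000 Ft → base 579,000 Ft
  579,000 Ft × 12% = 69,480 Ft

General income tax:
  18,000 Ft × 15% = 2,700 Ft
  396,000 Ft × 21% = 83,160 Ft
  → 85,860 Ft
  Less foreign tax credit 8,000 Ft → 77,860 Ft

77,860 Ft > 69,480 Ft, so the general income tax governs.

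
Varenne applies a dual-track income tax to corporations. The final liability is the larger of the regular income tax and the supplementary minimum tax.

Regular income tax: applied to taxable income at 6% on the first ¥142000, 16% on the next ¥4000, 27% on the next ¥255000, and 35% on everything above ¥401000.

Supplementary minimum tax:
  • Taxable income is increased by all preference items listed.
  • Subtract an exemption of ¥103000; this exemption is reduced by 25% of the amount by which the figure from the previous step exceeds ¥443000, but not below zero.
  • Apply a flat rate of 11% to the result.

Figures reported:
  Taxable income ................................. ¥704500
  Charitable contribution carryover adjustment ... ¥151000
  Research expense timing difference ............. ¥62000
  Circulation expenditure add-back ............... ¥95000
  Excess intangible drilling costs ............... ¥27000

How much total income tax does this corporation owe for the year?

¥184235

Supplementary minimum tax:
  Adjusted income: ¥704500 + ¥151000 + ¥62000 + ¥95000 + ¥27000 = ¥1039500
  Exemption: 25% × (¥1039500 − ¥443000) = ¥149125 ≥ ¥103000, so the exemption is fully phased out
  Base: ¥1039500 − ¥0 = ¥1039500
  ¥1039500 × 11% = ¥114345

Regular income tax:
  ¥142000 × 6% = ¥8520
  ¥4000 × 16% = ¥640
  ¥255000 × 27% = ¥68850
  ¥303500 × 35% = ¥106225
  → ¥184235

¥184235 > ¥114345, so the regular income tax governs.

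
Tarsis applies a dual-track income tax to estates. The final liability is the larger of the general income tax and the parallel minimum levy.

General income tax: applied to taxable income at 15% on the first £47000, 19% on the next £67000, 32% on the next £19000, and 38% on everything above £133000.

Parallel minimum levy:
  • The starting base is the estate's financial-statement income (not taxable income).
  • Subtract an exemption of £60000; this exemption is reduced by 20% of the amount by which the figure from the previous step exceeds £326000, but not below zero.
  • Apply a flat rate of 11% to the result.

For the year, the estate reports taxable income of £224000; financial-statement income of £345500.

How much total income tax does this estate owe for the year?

Parallel minimum levy:
  Base (financial-statement income): £345500
  Exemption: £60000 − 20% × (£345500 − £326000) = £60000 − £3900 = £56100
  Base: £345500 − £56100 = £289400
  £289400 × 11% = £31834

General income tax:
  £47000 × 15% = £7050
  £67000 × 19% = £12730
  £19000 × 32% = £6080
  £91000 × 38% = £34580
  → £60440

£60440 > £31834, so the general income tax governs.

£60440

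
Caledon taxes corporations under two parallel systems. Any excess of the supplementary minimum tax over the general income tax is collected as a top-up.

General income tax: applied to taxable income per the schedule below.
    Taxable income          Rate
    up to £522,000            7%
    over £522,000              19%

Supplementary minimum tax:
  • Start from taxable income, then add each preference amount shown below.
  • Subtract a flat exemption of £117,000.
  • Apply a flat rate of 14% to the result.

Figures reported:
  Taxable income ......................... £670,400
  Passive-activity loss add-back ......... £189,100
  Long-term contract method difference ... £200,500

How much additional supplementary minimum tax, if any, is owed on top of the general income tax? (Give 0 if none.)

General income tax:
  £522,000 × 7% = £36,540
  £148,400 × 19% = £28,196
  → £64,736

Supplementary minimum tax:
  Adjusted income: £670,400 + £189,100 + £200,500 = £1,060,000
  Less exemption £117,000 → base £943,000
  £943,000 × 14% = £132,020

Excess of supplementary minimum tax over general income tax: £132,020 − £64,736 = £67,284.

£67,284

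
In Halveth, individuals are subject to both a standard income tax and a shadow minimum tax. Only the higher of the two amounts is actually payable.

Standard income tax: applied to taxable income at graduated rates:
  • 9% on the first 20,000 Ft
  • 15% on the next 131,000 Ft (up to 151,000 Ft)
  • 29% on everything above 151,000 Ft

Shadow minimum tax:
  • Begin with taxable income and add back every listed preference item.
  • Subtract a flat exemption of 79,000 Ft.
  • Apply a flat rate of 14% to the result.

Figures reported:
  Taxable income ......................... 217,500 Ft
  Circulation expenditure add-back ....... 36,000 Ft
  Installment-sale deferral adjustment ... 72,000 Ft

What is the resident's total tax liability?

40,735 Ft

Standard income tax:
  20,000 Ft × 9% = 1,800 Ft
  131,000 Ft × 15% = 19,650 Ft
  66,500 Ft × 29% = 19,285 Ft
  → 40,735 Ft

Shadow minimum tax:
  Adjusted income: 217,500 Ft + 36,000 Ft + 72,000 Ft = 325,500 Ft
  Less exemption 79,000 Ft → base 246,500 Ft
  246,500 Ft × 14% = 34,510 Ft

40,735 Ft > 34,510 Ft, so the standard income tax governs.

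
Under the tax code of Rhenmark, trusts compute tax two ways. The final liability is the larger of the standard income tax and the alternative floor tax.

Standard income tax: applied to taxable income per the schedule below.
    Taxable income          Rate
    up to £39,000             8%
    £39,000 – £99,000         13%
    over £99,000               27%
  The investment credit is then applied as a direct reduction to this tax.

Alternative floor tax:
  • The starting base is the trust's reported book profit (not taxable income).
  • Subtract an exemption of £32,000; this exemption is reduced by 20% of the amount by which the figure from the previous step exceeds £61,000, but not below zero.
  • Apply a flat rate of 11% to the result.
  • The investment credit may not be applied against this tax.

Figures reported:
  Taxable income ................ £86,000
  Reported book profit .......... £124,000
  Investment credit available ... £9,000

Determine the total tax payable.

Standard income tax:
  £39,000 × 8% = £3,120
  £47,000 × 13% = £6,110
  → £9,230
  Less investment credit £9,000 → £230

Alternative floor tax:
  Base (reported book profit): £124,000
  Exemption: £32,000 − 20% × (£124,000 − £61,000) = £32,000 − £12,600 = £19,400
  Base: £124,000 − £19,400 = £104,600
  £104,600 × 11% = £11,506

£11,506 > £230, so the alternative floor tax is the binding amount.

£11,506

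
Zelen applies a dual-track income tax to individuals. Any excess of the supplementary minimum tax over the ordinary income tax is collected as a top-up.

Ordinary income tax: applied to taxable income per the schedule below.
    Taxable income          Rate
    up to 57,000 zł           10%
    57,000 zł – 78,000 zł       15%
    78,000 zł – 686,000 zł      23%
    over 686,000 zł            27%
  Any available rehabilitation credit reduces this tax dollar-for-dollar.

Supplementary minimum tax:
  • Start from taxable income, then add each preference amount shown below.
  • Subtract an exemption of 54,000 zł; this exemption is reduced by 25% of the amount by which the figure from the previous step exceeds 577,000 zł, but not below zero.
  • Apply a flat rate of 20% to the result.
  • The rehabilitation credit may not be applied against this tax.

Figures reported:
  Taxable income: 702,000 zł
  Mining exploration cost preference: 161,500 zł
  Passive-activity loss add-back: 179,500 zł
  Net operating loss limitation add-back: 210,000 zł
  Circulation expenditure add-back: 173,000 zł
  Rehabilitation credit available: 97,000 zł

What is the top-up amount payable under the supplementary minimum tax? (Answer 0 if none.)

Ordinary income tax:
  57,000 zł × 10% = 5,700 zł
  21,000 zł × 15% = 3,150 zł
  608,000 zł × 23% = 139,840 zł
  16,000 zł × 27% = 4,320 zł
  → 153,010 zł
  Less rehabilitation credit 97,000 zł → 56,010 zł

Supplementary minimum tax:
  Adjusted income: 702,000 zł + 161,500 zł + 179,500 zł + 210,000 zł + 173,000 zł = 1,426,000 zł
  Exemption: 25% × (1,426,000 zł − 577,000 zł) = 212,250 zł ≥ 54,000 zł, so the exemption is fully phased out
  Base: 1,426,000 zł − 0 zł = 1,426,000 zł
  1,426,000 zł × 20% = 285,200 zł

Excess of supplementary minimum tax over ordinary income tax: 285,200 zł − 56,010 zł = 229,190 zł.

229,190 zł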